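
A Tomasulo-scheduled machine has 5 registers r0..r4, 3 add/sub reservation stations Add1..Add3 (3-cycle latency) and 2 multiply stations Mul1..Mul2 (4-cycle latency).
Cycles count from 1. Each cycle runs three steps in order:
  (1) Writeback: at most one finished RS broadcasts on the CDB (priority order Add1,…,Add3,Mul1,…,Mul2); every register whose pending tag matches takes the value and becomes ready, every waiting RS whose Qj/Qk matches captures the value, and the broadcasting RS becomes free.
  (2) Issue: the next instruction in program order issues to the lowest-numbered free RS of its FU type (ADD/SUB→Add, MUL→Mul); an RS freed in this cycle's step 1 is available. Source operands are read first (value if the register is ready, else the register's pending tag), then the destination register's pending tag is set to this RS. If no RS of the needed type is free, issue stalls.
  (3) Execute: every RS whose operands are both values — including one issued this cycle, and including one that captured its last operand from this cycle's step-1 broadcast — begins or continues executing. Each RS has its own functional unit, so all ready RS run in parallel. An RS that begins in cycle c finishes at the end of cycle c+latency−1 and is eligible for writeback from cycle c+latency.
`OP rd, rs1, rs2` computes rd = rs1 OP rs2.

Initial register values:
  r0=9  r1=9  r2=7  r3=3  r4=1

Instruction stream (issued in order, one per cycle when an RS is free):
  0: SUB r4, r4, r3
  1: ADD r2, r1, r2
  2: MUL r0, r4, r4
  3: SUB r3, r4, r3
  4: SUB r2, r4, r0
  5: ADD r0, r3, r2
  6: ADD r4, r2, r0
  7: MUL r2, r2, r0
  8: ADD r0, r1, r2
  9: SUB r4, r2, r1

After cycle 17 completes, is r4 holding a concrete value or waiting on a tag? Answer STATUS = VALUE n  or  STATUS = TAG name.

  c1: issue SUB r4<-Add1  regs: r0:9,r1:9,r2:7,r3:3,r4:Add1
  c2: issue ADD r2<-Add2  regs: r0:9,r1:9,r2:Add2,r3:3,r4:Add1
  c3: issue MUL r0<-Mul1  regs: r0:Mul1,r1:9,r2:Add2,r3:3,r4:Add1
  c4: CDB Add1=-2; issue SUB r3<-Add1  regs: r0:Mul1,r1:9,r2:Add2,r3:Add1,r4:-2
  c5: CDB Add2=16; issue SUB r2<-Add2  regs: r0:Mul1,r1:9,r2:Add2,r3:Add1,r4:-2
  c6: issue ADD r0<-Add3  regs: r0:Add3,r1:9,r2:Add2,r3:Add1,r4:-2
  c7: CDB Add1=-5; issue ADD r4<-Add1  regs: r0:Add3,r1:9,r2:Add2,r3:-5,r4:Add1
  c8: CDB Mul1=4; issue MUL r2<-Mul1  regs: r0:Add3,r1:9,r2:Mul1,r3:-5,r4:Add1
  c9: stall  regs: r0:Add3,r1:9,r2:Mul1,r3:-5,r4:Add1
  c10: stall  regs: r0:Add3,r1:9,r2:Mul1,r3:-5,r4:Add1
  c11: CDB Add2=-6; issue ADD r0<-Add2  regs: r0:Add2,r1:9,r2:Mul1,r3:-5,r4:Add1
  c12: stall  regs: r0:Add2,r1:9,r2:Mul1,r3:-5,r4:Add1
  c13: stall  regs: r0:Add2,r1:9,r2:Mul1,r3:-5,r4:Add1
  c14: CDB Add3=-11; issue SUB r4<-Add3  regs: r0:Add2,r1:9,r2:Mul1,r3:-5,r4:Add3
  c15: -  regs: r0:Add2,r1:9,r2:Mul1,r3:-5,r4:Add3
  c16: -  regs: r0:Add2,r1:9,r2:Mul1,r3:-5,r4:Add3
  c17: CDB Add1=-17  regs: r0:Add2,r1:9,r2:Mul1,r3:-5,r4:Add3

STATUS = TAG Add3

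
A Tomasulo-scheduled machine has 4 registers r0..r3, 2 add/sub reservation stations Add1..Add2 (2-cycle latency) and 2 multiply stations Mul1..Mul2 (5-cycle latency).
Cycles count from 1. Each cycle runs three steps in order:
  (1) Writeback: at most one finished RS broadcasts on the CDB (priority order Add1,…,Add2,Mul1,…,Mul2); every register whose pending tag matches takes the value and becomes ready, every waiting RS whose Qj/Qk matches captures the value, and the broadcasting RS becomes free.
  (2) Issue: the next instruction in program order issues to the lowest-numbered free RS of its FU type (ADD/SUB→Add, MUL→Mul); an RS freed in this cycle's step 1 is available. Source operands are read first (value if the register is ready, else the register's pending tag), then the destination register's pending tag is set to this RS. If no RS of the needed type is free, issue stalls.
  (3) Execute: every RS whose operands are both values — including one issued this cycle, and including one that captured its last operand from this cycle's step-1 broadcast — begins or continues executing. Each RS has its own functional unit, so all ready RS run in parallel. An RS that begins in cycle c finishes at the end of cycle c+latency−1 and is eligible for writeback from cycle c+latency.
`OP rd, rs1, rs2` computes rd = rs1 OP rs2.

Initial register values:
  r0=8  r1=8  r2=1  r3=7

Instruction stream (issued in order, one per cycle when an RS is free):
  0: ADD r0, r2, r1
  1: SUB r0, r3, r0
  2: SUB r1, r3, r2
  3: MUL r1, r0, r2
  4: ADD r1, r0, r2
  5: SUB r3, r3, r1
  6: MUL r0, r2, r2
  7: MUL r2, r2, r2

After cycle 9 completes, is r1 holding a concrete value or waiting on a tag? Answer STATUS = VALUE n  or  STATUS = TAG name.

STATUS = VALUE -1

  c1: issue ADD r0<-Add1  regs: r0:Add1,r1:8,r2:1,r3:7
  c2: issue SUB r0<-Add2  regs: r0:Add2,r1:8,r2:1,r3:7
  c3: CDB Add1=9; issue SUB r1<-Add1  regs: r0:Add2,r1:Add1,r2:1,r3:7
  c4: issue MUL r1<-Mul1  regs: r0:Add2,r1:Mul1,r2:1,r3:7
  c5: CDB Add1=6; issue ADD r1<-Add1  regs: r0:Add2,r1:Add1,r2:1,r3:7
  c6: CDB Add2=-2; issue SUB r3<-Add2  regs: r0:-2,r1:Add1,r2:1,r3:Add2
  c7: issue MUL r0<-Mul2  regs: r0:Mul2,r1:Add1,r2:1,r3:Add2
  c8: CDB Add1=-1; stall  regs: r0:Mul2,r1:-1,r2:1,r3:Add2
  c9: stall  regs: r0:Mul2,r1:-1,r2:1,r3:Add2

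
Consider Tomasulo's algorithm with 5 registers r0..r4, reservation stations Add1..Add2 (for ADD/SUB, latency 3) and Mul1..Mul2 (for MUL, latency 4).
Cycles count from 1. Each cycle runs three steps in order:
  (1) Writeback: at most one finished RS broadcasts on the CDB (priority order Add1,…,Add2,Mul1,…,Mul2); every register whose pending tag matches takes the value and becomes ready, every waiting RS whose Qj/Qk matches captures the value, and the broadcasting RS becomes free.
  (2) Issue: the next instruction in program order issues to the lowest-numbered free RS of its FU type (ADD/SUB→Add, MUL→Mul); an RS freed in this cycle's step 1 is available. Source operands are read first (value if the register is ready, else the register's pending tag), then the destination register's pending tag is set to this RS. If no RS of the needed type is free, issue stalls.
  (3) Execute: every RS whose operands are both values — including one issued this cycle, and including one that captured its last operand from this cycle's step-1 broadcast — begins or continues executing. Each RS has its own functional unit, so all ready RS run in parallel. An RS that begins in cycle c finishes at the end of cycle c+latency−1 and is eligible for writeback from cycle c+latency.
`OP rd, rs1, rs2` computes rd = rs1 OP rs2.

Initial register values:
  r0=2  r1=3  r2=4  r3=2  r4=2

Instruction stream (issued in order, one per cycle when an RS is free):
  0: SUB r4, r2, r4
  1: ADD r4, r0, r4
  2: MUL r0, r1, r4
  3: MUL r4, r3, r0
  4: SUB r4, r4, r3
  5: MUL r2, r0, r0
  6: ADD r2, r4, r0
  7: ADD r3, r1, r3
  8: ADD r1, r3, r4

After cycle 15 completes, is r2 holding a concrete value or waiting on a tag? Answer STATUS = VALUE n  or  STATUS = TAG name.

STATUS = TAG Add2

c1: issue SUB r4<-Add1 | r0:2,r1:3,r2:4,r3:2,r4:Add1
c2: issue ADD r4<-Add2 | r0:2,r1:3,r2:4,r3:2,r4:Add2
c3: issue MUL r0<-Mul1 | r0:Mul1,r1:3,r2:4,r3:2,r4:Add2
c4: CDB Add1=2; issue MUL r4<-Mul2 | r0:Mul1,r1:3,r2:4,r3:2,r4:Mul2
c5: issue SUB r4<-Add1 | r0:Mul1,r1:3,r2:4,r3:2,r4:Add1
c6: stall | r0:Mul1,r1:3,r2:4,r3:2,r4:Add1
c7: CDB Add2=4; stall | r0:Mul1,r1:3,r2:4,r3:2,r4:Add1
c8: stall | r0:Mul1,r1:3,r2:4,r3:2,r4:Add1
c9: stall | r0:Mul1,r1:3,r2:4,r3:2,r4:Add1
c10: stall | r0:Mul1,r1:3,r2:4,r3:2,r4:Add1
c11: CDB Mul1=12; issue MUL r2<-Mul1 | r0:12,r1:3,r2:Mul1,r3:2,r4:Add1
c12: issue ADD r2<-Add2 | r0:12,r1:3,r2:Add2,r3:2,r4:Add1
c13: stall | r0:12,r1:3,r2:Add2,r3:2,r4:Add1
c14: stall | r0:12,r1:3,r2:Add2,r3:2,r4:Add1
c15: CDB Mul1=144; stall | r0:12,r1:3,r2:Add2,r3:2,r4:Add1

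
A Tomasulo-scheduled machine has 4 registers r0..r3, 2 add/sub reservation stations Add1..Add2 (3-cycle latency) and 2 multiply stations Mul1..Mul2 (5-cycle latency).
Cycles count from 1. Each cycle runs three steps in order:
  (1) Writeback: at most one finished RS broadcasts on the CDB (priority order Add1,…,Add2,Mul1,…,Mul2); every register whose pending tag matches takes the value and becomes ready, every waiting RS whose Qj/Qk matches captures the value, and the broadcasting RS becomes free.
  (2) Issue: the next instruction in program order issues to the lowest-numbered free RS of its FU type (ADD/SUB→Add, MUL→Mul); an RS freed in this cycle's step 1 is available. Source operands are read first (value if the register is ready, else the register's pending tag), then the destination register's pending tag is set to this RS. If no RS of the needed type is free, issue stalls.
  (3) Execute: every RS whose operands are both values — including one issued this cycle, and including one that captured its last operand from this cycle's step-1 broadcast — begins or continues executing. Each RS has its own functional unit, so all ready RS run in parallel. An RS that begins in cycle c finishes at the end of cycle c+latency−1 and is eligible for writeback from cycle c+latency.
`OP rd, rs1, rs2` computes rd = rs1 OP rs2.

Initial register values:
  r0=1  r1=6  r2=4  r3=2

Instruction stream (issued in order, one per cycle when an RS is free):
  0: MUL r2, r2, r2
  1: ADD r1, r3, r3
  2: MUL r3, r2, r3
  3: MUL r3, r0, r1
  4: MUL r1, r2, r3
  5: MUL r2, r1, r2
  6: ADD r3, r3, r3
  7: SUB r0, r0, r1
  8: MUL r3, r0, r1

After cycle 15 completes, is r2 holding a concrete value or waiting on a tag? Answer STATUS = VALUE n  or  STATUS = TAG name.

STATUS = TAG Mul2

cycle 1: issue MUL r2<-Mul1 // r0:1,r1:6,r2:Mul1,r3:2
cycle 2: issue ADD r1<-Add1 // r0:1,r1:Add1,r2:Mul1,r3:2
cycle 3: issue MUL r3<-Mul2 // r0:1,r1:Add1,r2:Mul1,r3:Mul2
cycle 4: stall // r0:1,r1:Add1,r2:Mul1,r3:Mul2
cycle 5: CDB Add1=4; stall // r0:1,r1:4,r2:Mul1,r3:Mul2
cycle 6: CDB Mul1=16; issue MUL r3<-Mul1 // r0:1,r1:4,r2:16,r3:Mul1
cycle 7: stall // r0:1,r1:4,r2:16,r3:Mul1
cycle 8: stall // r0:1,r1:4,r2:16,r3:Mul1
cycle 9: stall // r0:1,r1:4,r2:16,r3:Mul1
cycle 10: stall // r0:1,r1:4,r2:16,r3:Mul1
cycle 11: CDB Mul1=4; issue MUL r1<-Mul1 // r0:1,r1:Mul1,r2:16,r3:4
cycle 12: CDB Mul2=32; issue MUL r2<-Mul2 // r0:1,r1:Mul1,r2:Mul2,r3:4
cycle 13: issue ADD r3<-Add1 // r0:1,r1:Mul1,r2:Mul2,r3:Add1
cycle 14: issue SUB r0<-Add2 // r0:Add2,r1:Mul1,r2:Mul2,r3:Add1
cycle 15: stall // r0:Add2,r1:Mul1,r2:Mul2,r3:Add1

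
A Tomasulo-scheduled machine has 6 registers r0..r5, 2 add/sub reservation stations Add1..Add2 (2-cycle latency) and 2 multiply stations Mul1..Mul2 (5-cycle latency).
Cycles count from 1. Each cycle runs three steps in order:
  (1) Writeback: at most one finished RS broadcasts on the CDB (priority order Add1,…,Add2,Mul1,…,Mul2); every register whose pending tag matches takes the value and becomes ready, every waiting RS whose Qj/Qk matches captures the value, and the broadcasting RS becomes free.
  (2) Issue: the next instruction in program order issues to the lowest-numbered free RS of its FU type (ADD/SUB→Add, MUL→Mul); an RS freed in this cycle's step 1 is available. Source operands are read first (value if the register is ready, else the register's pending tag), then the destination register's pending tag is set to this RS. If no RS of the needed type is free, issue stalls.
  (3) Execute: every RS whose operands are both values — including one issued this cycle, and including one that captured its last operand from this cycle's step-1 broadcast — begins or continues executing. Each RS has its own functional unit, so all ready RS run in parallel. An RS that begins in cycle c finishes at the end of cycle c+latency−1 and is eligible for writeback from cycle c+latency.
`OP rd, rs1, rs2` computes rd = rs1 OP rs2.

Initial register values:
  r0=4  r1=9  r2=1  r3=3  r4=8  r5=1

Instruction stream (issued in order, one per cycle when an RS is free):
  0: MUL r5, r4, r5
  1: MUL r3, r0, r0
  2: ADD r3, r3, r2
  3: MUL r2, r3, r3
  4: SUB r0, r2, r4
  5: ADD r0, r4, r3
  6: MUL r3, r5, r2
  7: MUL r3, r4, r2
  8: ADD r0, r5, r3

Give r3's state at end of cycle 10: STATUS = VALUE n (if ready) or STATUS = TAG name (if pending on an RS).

STATUS = TAG Mul2

cycle 1: issue MUL r5<-Mul1 // r0:4,r1:9,r2:1,r3:3,r4:8,r5:Mul1
cycle 2: issue MUL r3<-Mul2 // r0:4,r1:9,r2:1,r3:Mul2,r4:8,r5:Mul1
cycle 3: issue ADD r3<-Add1 // r0:4,r1:9,r2:1,r3:Add1,r4:8,r5:Mul1
cycle 4: stall // r0:4,r1:9,r2:1,r3:Add1,r4:8,r5:Mul1
cycle 5: stall // r0:4,r1:9,r2:1,r3:Add1,r4:8,r5:Mul1
cycle 6: CDB Mul1=8; issue MUL r2<-Mul1 // r0:4,r1:9,r2:Mul1,r3:Add1,r4:8,r5:8
cycle 7: CDB Mul2=16; issue SUB r0<-Add2 // r0:Add2,r1:9,r2:Mul1,r3:Add1,r4:8,r5:8
cycle 8: stall // r0:Add2,r1:9,r2:Mul1,r3:Add1,r4:8,r5:8
cycle 9: CDB Add1=17; issue ADD r0<-Add1 // r0:Add1,r1:9,r2:Mul1,r3:17,r4:8,r5:8
cycle 10: issue MUL r3<-Mul2 // r0:Add1,r1:9,r2:Mul1,r3:Mul2,r4:8,r5:8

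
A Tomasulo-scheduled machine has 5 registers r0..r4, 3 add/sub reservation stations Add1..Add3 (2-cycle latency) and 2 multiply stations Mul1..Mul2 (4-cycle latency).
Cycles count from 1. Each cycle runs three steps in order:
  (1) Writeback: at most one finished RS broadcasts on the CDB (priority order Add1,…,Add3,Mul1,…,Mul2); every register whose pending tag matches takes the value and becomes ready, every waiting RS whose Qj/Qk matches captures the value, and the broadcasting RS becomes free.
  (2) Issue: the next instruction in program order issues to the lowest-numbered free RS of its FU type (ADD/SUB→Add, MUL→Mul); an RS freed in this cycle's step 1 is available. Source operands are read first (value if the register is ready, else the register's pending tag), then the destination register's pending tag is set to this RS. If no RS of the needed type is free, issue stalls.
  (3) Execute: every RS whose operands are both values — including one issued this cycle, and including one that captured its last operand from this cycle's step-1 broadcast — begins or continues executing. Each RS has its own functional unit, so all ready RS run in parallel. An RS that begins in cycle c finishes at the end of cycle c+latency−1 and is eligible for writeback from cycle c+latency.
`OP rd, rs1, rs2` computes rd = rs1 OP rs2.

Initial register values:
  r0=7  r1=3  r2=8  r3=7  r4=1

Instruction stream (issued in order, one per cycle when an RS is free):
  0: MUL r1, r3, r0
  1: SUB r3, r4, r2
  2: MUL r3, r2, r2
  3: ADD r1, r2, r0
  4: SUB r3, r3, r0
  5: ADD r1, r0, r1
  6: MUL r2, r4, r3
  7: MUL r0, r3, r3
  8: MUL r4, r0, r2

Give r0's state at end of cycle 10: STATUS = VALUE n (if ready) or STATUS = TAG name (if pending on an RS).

  c1: issue MUL r1<-Mul1  regs: r0:7,r1:Mul1,r2:8,r3:7,r4:1
  c2: issue SUB r3<-Add1  regs: r0:7,r1:Mul1,r2:8,r3:Add1,r4:1
  c3: issue MUL r3<-Mul2  regs: r0:7,r1:Mul1,r2:8,r3:Mul2,r4:1
  c4: CDB Add1=-7; issue ADD r1<-Add1  regs: r0:7,r1:Add1,r2:8,r3:Mul2,r4:1
  c5: CDB Mul1=49; issue SUB r3<-Add2  regs: r0:7,r1:Add1,r2:8,r3:Add2,r4:1
  c6: CDB Add1=15; issue ADD r1<-Add1  regs: r0:7,r1:Add1,r2:8,r3:Add2,r4:1
  c7: CDB Mul2=64; issue MUL r2<-Mul1  regs: r0:7,r1:Add1,r2:Mul1,r3:Add2,r4:1
  c8: CDB Add1=22; issue MUL r0<-Mul2  regs: r0:Mul2,r1:22,r2:Mul1,r3:Add2,r4:1
  c9: CDB Add2=57; stall  regs: r0:Mul2,r1:22,r2:Mul1,r3:57,r4:1
  c10: stall  regs: r0:Mul2,r1:22,r2:Mul1,r3:57,r4:1

STATUS = TAG Mul2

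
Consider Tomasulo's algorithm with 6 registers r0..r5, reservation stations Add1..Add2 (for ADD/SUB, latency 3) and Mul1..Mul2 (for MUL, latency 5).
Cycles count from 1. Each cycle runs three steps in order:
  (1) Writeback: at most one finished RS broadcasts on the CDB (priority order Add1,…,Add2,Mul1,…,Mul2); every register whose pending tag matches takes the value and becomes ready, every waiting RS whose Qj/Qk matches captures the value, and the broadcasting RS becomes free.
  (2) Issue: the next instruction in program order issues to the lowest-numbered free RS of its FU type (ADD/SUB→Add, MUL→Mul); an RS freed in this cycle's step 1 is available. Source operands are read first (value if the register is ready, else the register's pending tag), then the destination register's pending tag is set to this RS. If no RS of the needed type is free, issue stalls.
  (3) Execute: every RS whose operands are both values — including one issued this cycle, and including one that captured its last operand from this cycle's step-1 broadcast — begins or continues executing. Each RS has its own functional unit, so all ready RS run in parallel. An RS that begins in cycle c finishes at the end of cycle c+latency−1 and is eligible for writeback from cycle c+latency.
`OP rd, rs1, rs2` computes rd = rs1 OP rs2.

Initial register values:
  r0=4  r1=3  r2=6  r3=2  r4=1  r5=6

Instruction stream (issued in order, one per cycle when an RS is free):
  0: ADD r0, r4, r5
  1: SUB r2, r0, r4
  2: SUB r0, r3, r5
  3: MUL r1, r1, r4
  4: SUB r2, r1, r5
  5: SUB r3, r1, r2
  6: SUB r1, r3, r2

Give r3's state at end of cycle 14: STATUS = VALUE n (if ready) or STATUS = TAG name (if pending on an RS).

  c1: issue ADD r0<-Add1  regs: r0:Add1,r1:3,r2:6,r3:2,r4:1,r5:6
  c2: issue SUB r2<-Add2  regs: r0:Add1,r1:3,r2:Add2,r3:2,r4:1,r5:6
  c3: stall  regs: r0:Add1,r1:3,r2:Add2,r3:2,r4:1,r5:6
  c4: CDB Add1=7; issue SUB r0<-Add1  regs: r0:Add1,r1:3,r2:Add2,r3:2,r4:1,r5:6
  c5: issue MUL r1<-Mul1  regs: r0:Add1,r1:Mul1,r2:Add2,r3:2,r4:1,r5:6
  c6: stall  regs: r0:Add1,r1:Mul1,r2:Add2,r3:2,r4:1,r5:6
  c7: CDB Add1=-4; issue SUB r2<-Add1  regs: r0:-4,r1:Mul1,r2:Add1,r3:2,r4:1,r5:6
  c8: CDB Add2=6; issue SUB r3<-Add2  regs: r0:-4,r1:Mul1,r2:Add1,r3:Add2,r4:1,r5:6
  c9: stall  regs: r0:-4,r1:Mul1,r2:Add1,r3:Add2,r4:1,r5:6
  c10: CDB Mul1=3; stall  regs: r0:-4,r1:3,r2:Add1,r3:Add2,r4:1,r5:6
  c11: stall  regs: r0:-4,r1:3,r2:Add1,r3:Add2,r4:1,r5:6
  c12: stall  regs: r0:-4,r1:3,r2:Add1,r3:Add2,r4:1,r5:6
  c13: CDB Add1=-3; issue SUB r1<-Add1  regs: r0:-4,r1:Add1,r2:-3,r3:Add2,r4:1,r5:6
  c14: -  regs: r0:-4,r1:Add1,r2:-3,r3:Add2,r4:1,r5:6

STATUS = TAG Add2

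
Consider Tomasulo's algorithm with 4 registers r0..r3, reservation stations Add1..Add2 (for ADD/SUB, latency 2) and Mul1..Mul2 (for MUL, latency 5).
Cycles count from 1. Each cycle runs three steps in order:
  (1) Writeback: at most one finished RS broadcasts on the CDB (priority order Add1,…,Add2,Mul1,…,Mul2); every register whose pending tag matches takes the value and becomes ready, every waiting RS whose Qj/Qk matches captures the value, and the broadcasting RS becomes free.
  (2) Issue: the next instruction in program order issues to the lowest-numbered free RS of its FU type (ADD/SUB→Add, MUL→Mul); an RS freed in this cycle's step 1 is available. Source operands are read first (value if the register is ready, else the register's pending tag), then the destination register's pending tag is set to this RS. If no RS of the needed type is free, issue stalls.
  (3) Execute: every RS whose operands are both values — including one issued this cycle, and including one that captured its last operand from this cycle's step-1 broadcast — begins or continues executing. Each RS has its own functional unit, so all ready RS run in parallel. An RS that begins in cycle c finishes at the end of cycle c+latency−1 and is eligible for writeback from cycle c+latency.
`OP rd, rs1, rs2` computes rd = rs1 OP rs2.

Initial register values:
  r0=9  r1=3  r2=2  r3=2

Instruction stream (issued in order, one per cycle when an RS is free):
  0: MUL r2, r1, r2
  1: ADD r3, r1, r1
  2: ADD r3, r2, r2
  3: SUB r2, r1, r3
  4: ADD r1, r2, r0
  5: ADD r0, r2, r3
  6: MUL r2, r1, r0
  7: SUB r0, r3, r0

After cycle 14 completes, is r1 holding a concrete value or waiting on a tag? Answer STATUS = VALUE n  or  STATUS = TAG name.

cycle 1: issue MUL r2<-Mul1 // r0:9,r1:3,r2:Mul1,r3:2
cycle 2: issue ADD r3<-Add1 // r0:9,r1:3,r2:Mul1,r3:Add1
cycle 3: issue ADD r3<-Add2 // r0:9,r1:3,r2:Mul1,r3:Add2
cycle 4: CDB Add1=6; issue SUB r2<-Add1 // r0:9,r1:3,r2:Add1,r3:Add2
cycle 5: stall // r0:9,r1:3,r2:Add1,r3:Add2
cycle 6: CDB Mul1=6; stall // r0:9,r1:3,r2:Add1,r3:Add2
cycle 7: stall // r0:9,r1:3,r2:Add1,r3:Add2
cycle 8: CDB Add2=12; issue ADD r1<-Add2 // r0:9,r1:Add2,r2:Add1,r3:12
cycle 9: stall // r0:9,r1:Add2,r2:Add1,r3:12
cycle 10: CDB Add1=-9; issue ADD r0<-Add1 // r0:Add1,r1:Add2,r2:-9,r3:12
cycle 11: issue MUL r2<-Mul1 // r0:Add1,r1:Add2,r2:Mul1,r3:12
cycle 12: CDB Add1=3; issue SUB r0<-Add1 // r0:Add1,r1:Add2,r2:Mul1,r3:12
cycle 13: CDB Add2=0 // r0:Add1,r1:0,r2:Mul1,r3:12
cycle 14: CDB Add1=9 // r0:9,r1:0,r2:Mul1,r3:12

STATUS = VALUE 0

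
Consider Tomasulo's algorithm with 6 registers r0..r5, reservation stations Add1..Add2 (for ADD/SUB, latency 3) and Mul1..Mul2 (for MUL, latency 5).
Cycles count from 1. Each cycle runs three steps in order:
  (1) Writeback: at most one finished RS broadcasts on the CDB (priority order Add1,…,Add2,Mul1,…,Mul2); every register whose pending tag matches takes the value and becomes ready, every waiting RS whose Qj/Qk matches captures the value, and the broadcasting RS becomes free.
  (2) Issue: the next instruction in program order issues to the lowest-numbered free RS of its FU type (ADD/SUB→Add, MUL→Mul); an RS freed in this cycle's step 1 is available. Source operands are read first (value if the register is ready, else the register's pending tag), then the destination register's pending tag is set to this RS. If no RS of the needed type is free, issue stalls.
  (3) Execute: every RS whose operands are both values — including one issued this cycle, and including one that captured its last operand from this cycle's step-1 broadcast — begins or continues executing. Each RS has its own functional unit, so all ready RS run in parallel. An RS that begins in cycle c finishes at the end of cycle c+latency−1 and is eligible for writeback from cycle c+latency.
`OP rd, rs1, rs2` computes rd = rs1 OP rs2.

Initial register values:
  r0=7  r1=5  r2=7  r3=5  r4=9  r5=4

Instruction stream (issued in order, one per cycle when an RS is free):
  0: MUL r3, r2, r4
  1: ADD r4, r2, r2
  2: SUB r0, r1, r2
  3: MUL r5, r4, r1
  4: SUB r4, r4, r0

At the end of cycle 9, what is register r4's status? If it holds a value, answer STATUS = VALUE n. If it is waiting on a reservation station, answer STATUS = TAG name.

c1: issue MUL r3<-Mul1 | r0:7,r1:5,r2:7,r3:Mul1,r4:9,r5:4
c2: issue ADD r4<-Add1 | r0:7,r1:5,r2:7,r3:Mul1,r4:Add1,r5:4
c3: issue SUB r0<-Add2 | r0:Add2,r1:5,r2:7,r3:Mul1,r4:Add1,r5:4
c4: issue MUL r5<-Mul2 | r0:Add2,r1:5,r2:7,r3:Mul1,r4:Add1,r5:Mul2
c5: CDB Add1=14; issue SUB r4<-Add1 | r0:Add2,r1:5,r2:7,r3:Mul1,r4:Add1,r5:Mul2
c6: CDB Add2=-2 | r0:-2,r1:5,r2:7,r3:Mul1,r4:Add1,r5:Mul2
c7: CDB Mul1=63 | r0:-2,r1:5,r2:7,r3:63,r4:Add1,r5:Mul2
c8: - | r0:-2,r1:5,r2:7,r3:63,r4:Add1,r5:Mul2
c9: CDB Add1=16 | r0:-2,r1:5,r2:7,r3:63,r4:16,r5:Mul2

STATUS = VALUE 16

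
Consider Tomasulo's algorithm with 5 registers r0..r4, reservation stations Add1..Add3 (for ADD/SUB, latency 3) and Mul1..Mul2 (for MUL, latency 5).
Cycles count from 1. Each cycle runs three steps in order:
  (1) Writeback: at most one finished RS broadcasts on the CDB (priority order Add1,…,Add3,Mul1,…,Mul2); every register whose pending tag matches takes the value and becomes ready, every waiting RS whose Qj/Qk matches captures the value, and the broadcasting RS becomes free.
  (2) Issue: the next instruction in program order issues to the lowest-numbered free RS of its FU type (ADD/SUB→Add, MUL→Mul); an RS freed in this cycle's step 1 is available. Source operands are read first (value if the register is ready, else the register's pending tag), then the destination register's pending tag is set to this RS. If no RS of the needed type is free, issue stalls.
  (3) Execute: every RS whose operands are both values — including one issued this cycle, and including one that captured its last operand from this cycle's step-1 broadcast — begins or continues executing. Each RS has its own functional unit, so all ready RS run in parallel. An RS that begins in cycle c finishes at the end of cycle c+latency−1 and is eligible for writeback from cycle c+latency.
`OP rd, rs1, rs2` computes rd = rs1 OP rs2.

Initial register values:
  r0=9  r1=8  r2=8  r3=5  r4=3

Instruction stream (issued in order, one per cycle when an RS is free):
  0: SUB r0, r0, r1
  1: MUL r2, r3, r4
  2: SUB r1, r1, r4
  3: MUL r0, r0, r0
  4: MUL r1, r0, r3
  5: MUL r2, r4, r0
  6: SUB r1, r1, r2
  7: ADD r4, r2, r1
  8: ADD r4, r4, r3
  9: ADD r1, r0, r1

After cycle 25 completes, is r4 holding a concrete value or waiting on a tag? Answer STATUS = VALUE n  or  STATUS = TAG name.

  c1: issue SUB r0<-Add1  regs: r0:Add1,r1:8,r2:8,r3:5,r4:3
  c2: issue MUL r2<-Mul1  regs: r0:Add1,r1:8,r2:Mul1,r3:5,r4:3
  c3: issue SUB r1<-Add2  regs: r0:Add1,r1:Add2,r2:Mul1,r3:5,r4:3
  c4: CDB Add1=1; issue MUL r0<-Mul2  regs: r0:Mul2,r1:Add2,r2:Mul1,r3:5,r4:3
  c5: stall  regs: r0:Mul2,r1:Add2,r2:Mul1,r3:5,r4:3
  c6: CDB Add2=5; stall  regs: r0:Mul2,r1:5,r2:Mul1,r3:5,r4:3
  c7: CDB Mul1=15; issue MUL r1<-Mul1  regs: r0:Mul2,r1:Mul1,r2:15,r3:5,r4:3
  c8: stall  regs: r0:Mul2,r1:Mul1,r2:15,r3:5,r4:3
  c9: CDB Mul2=1; issue MUL r2<-Mul2  regs: r0:1,r1:Mul1,r2:Mul2,r3:5,r4:3
  c10: issue SUB r1<-Add1  regs: r0:1,r1:Add1,r2:Mul2,r3:5,r4:3
  c11: issue ADD r4<-Add2  regs: r0:1,r1:Add1,r2:Mul2,r3:5,r4:Add2
  c12: issue ADD r4<-Add3  regs: r0:1,r1:Add1,r2:Mul2,r3:5,r4:Add3
  c13: stall  regs: r0:1,r1:Add1,r2:Mul2,r3:5,r4:Add3
  c14: CDB Mul1=5; stall  regs: r0:1,r1:Add1,r2:Mul2,r3:5,r4:Add3
  c15: CDB Mul2=3; stall  regs: r0:1,r1:Add1,r2:3,r3:5,r4:Add3
  c16: stall  regs: r0:1,r1:Add1,r2:3,r3:5,r4:Add3
  c17: stall  regs: r0:1,r1:Add1,r2:3,r3:5,r4:Add3
  c18: CDB Add1=2; issue ADD r1<-Add1  regs: r0:1,r1:Add1,r2:3,r3:5,r4:Add3
  c19: -  regs: r0:1,r1:Add1,r2:3,r3:5,r4:Add3
  c20: -  regs: r0:1,r1:Add1,r2:3,r3:5,r4:Add3
  c21: CDB Add1=3  regs: r0:1,r1:3,r2:3,r3:5,r4:Add3
  c22: CDB Add2=5  regs: r0:1,r1:3,r2:3,r3:5,r4:Add3
  c23: -  regs: r0:1,r1:3,r2:3,r3:5,r4:Add3
  c24: -  regs: r0:1,r1:3,r2:3,r3:5,r4:Add3
  c25: CDB Add3=10  regs: r0:1,r1:3,r2:3,r3:5,r4:10

STATUS = VALUE 10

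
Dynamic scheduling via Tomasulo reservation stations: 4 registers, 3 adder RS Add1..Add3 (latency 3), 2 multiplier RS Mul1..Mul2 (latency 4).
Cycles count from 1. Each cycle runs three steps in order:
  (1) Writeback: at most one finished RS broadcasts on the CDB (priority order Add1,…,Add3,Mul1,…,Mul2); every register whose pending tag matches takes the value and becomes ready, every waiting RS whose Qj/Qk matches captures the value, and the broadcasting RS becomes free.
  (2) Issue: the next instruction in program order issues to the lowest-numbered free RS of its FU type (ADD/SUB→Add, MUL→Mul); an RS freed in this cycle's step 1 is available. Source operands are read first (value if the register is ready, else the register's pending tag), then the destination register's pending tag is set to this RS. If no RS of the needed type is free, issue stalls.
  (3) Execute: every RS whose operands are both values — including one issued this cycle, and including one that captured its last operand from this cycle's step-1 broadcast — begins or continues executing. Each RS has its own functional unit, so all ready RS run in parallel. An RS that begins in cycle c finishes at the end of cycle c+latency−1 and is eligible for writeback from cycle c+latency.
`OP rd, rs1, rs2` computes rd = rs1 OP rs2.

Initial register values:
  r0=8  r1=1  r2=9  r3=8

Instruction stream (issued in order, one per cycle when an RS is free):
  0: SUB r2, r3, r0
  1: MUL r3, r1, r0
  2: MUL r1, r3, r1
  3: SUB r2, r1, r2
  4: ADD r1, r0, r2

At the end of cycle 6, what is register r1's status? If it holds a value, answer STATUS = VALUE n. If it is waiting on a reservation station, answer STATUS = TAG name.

  c1: issue SUB r2<-Add1  regs: r0:8,r1:1,r2:Add1,r3:8
  c2: issue MUL r3<-Mul1  regs: r0:8,r1:1,r2:Add1,r3:Mul1
  c3: issue MUL r1<-Mul2  regs: r0:8,r1:Mul2,r2:Add1,r3:Mul1
  c4: CDB Add1=0; issue SUB r2<-Add1  regs: r0:8,r1:Mul2,r2:Add1,r3:Mul1
  c5: issue ADD r1<-Add2  regs: r0:8,r1:Add2,r2:Add1,r3:Mul1
  c6: CDB Mul1=8  regs: r0:8,r1:Add2,r2:Add1,r3:8

STATUS = TAG Add2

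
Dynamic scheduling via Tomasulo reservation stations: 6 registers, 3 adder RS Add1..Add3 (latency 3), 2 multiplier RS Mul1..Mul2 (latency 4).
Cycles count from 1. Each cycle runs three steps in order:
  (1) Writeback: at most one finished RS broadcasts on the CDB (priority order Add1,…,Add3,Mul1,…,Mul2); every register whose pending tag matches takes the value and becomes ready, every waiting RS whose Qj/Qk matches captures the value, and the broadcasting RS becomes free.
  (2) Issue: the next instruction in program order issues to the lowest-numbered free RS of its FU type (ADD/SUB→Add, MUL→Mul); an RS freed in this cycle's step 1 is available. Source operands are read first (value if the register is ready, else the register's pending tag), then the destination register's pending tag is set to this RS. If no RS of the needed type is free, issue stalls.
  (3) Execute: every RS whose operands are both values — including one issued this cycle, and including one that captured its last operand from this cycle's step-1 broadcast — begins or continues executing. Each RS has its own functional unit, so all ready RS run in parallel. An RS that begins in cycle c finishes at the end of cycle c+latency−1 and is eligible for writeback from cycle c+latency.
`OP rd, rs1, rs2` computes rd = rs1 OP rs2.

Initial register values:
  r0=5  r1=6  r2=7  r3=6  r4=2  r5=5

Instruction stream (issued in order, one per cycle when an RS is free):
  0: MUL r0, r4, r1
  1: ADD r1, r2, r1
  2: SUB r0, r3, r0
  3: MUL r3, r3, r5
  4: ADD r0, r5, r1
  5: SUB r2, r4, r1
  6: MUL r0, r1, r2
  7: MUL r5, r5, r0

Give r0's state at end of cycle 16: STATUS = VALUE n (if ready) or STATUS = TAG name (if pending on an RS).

STATUS = VALUE -143

cycle 1: issue MUL r0<-Mul1 // r0:Mul1,r1:6,r2:7,r3:6,r4:2,r5:5
cycle 2: issue ADD r1<-Add1 // r0:Mul1,r1:Add1,r2:7,r3:6,r4:2,r5:5
cycle 3: issue SUB r0<-Add2 // r0:Add2,r1:Add1,r2:7,r3:6,r4:2,r5:5
cycle 4: issue MUL r3<-Mul2 // r0:Add2,r1:Add1,r2:7,r3:Mul2,r4:2,r5:5
cycle 5: CDB Add1=13; issue ADD r0<-Add1 // r0:Add1,r1:13,r2:7,r3:Mul2,r4:2,r5:5
cycle 6: CDB Mul1=12; issue SUB r2<-Add3 // r0:Add1,r1:13,r2:Add3,r3:Mul2,r4:2,r5:5
cycle 7: issue MUL r0<-Mul1 // r0:Mul1,r1:13,r2:Add3,r3:Mul2,r4:2,r5:5
cycle 8: CDB Add1=18; stall // r0:Mul1,r1:13,r2:Add3,r3:Mul2,r4:2,r5:5
cycle 9: CDB Add2=-6; stall // r0:Mul1,r1:13,r2:Add3,r3:Mul2,r4:2,r5:5
cycle 10: CDB Add3=-11; stall // r0:Mul1,r1:13,r2:-11,r3:Mul2,r4:2,r5:5
cycle 11: CDB Mul2=30; issue MUL r5<-Mul2 // r0:Mul1,r1:13,r2:-11,r3:30,r4:2,r5:Mul2
cycle 12: - // r0:Mul1,r1:13,r2:-11,r3:30,r4:2,r5:Mul2
cycle 13: - // r0:Mul1,r1:13,r2:-11,r3:30,r4:2,r5:Mul2
cycle 14: CDB Mul1=-143 // r0:-143,r1:13,r2:-11,r3:30,r4:2,r5:Mul2
cycle 15: - // r0:-143,r1:13,r2:-11,r3:30,r4:2,r5:Mul2
cycle 16: - // r0:-143,r1:13,r2:-11,r3:30,r4:2,r5:Mul2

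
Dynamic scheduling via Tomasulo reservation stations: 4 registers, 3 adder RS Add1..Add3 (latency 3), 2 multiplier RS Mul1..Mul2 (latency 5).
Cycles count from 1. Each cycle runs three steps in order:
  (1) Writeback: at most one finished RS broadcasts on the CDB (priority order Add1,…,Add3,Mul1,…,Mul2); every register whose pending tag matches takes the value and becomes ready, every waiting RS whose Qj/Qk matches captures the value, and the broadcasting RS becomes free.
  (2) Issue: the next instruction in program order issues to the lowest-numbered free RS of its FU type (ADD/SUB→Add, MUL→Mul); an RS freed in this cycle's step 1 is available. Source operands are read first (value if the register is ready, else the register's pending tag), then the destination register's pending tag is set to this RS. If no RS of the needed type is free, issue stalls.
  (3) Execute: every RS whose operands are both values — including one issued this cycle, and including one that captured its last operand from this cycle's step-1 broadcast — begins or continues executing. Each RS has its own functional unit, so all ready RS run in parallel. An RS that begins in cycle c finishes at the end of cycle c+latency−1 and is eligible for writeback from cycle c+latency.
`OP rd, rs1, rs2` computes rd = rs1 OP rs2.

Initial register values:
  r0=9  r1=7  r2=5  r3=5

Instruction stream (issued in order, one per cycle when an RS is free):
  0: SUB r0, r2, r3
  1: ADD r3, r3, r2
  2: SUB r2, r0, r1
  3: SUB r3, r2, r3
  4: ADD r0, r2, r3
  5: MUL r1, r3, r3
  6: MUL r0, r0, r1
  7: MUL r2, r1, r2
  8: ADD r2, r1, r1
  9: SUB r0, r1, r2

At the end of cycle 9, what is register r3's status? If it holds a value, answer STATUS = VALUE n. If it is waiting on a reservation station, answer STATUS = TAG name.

c1: issue SUB r0<-Add1 | r0:Add1,r1:7,r2:5,r3:5
c2: issue ADD r3<-Add2 | r0:Add1,r1:7,r2:5,r3:Add2
c3: issue SUB r2<-Add3 | r0:Add1,r1:7,r2:Add3,r3:Add2
c4: CDB Add1=0; issue SUB r3<-Add1 | r0:0,r1:7,r2:Add3,r3:Add1
c5: CDB Add2=10; issue ADD r0<-Add2 | r0:Add2,r1:7,r2:Add3,r3:Add1
c6: issue MUL r1<-Mul1 | r0:Add2,r1:Mul1,r2:Add3,r3:Add1
c7: CDB Add3=-7; issue MUL r0<-Mul2 | r0:Mul2,r1:Mul1,r2:-7,r3:Add1
c8: stall | r0:Mul2,r1:Mul1,r2:-7,r3:Add1
c9: stall | r0:Mul2,r1:Mul1,r2:-7,r3:Add1

STATUS = TAG Add1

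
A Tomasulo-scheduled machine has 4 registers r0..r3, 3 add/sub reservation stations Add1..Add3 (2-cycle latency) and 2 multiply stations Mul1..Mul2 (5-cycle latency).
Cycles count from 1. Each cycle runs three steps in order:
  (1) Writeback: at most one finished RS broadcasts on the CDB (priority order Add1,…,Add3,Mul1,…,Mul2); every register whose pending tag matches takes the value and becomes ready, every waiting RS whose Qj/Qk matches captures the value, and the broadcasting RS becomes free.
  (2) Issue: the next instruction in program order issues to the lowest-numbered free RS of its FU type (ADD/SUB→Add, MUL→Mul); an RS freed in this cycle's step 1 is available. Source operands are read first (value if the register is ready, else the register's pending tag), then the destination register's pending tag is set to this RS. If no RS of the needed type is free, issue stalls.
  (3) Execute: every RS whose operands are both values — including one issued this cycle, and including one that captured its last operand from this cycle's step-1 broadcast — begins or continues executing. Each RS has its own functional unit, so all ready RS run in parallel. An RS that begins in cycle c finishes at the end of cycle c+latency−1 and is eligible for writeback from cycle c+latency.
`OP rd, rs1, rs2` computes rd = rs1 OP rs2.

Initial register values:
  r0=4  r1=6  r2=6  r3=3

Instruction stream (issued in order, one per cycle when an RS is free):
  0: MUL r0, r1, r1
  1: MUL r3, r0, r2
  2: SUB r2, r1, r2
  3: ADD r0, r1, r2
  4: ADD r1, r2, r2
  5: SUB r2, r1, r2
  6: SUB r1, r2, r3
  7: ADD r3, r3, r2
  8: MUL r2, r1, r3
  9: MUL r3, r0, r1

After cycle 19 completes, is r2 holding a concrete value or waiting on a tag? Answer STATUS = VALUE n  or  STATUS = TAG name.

cycle 1: issue MUL r0<-Mul1 // r0:Mul1,r1:6,r2:6,r3:3
cycle 2: issue MUL r3<-Mul2 // r0:Mul1,r1:6,r2:6,r3:Mul2
cycle 3: issue SUB r2<-Add1 // r0:Mul1,r1:6,r2:Add1,r3:Mul2
cycle 4: issue ADD r0<-Add2 // r0:Add2,r1:6,r2:Add1,r3:Mul2
cycle 5: CDB Add1=0; issue ADD r1<-Add1 // r0:Add2,r1:Add1,r2:0,r3:Mul2
cycle 6: CDB Mul1=36; issue SUB r2<-Add3 // r0:Add2,r1:Add1,r2:Add3,r3:Mul2
cycle 7: CDB Add1=0; issue SUB r1<-Add1 // r0:Add2,r1:Add1,r2:Add3,r3:Mul2
cycle 8: CDB Add2=6; issue ADD r3<-Add2 // r0:6,r1:Add1,r2:Add3,r3:Add2
cycle 9: CDB Add3=0; issue MUL r2<-Mul1 // r0:6,r1:Add1,r2:Mul1,r3:Add2
cycle 10: stall // r0:6,r1:Add1,r2:Mul1,r3:Add2
cycle 11: CDB Mul2=216; issue MUL r3<-Mul2 // r0:6,r1:Add1,r2:Mul1,r3:Mul2
cycle 12: - // r0:6,r1:Add1,r2:Mul1,r3:Mul2
cycle 13: CDB Add1=-216 // r0:6,r1:-216,r2:Mul1,r3:Mul2
cycle 14: CDB Add2=216 // r0:6,r1:-216,r2:Mul1,r3:Mul2
cycle 15: - // r0:6,r1:-216,r2:Mul1,r3:Mul2
cycle 16: - // r0:6,r1:-216,r2:Mul1,r3:Mul2
cycle 17: - // r0:6,r1:-216,r2:Mul1,r3:Mul2
cycle 18: CDB Mul2=-1296 // r0:6,r1:-216,r2:Mul1,r3:-1296
cycle 19: CDB Mul1=-46656 // r0:6,r1:-216,r2:-46656,r3:-1296

STATUS = VALUE -46656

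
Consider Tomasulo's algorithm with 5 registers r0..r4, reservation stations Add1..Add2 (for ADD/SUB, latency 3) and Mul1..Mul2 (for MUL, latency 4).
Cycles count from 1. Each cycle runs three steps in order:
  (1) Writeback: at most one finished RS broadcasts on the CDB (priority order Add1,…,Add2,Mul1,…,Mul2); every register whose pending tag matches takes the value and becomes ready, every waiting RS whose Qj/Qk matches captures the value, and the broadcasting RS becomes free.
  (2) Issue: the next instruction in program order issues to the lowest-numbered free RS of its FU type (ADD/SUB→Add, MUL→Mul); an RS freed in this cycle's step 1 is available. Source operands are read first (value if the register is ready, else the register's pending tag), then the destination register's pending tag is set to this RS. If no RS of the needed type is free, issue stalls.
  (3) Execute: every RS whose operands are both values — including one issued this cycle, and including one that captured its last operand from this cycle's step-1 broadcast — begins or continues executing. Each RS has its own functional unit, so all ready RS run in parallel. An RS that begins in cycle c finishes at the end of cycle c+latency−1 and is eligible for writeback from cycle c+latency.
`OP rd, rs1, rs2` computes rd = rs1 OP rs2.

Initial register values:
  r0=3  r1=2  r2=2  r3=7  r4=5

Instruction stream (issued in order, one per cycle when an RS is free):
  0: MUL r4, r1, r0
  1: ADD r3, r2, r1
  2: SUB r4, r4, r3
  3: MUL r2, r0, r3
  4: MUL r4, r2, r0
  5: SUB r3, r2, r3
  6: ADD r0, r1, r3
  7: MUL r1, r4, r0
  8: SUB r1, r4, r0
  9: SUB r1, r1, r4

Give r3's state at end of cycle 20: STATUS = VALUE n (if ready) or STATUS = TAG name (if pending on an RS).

STATUS = VALUE 8

c1: issue MUL r4<-Mul1 | r0:3,r1:2,r2:2,r3:7,r4:Mul1
c2: issue ADD r3<-Add1 | r0:3,r1:2,r2:2,r3:Add1,r4:Mul1
c3: issue SUB r4<-Add2 | r0:3,r1:2,r2:2,r3:Add1,r4:Add2
c4: issue MUL r2<-Mul2 | r0:3,r1:2,r2:Mul2,r3:Add1,r4:Add2
c5: CDB Add1=4; stall | r0:3,r1:2,r2:Mul2,r3:4,r4:Add2
c6: CDB Mul1=6; issue MUL r4<-Mul1 | r0:3,r1:2,r2:Mul2,r3:4,r4:Mul1
c7: issue SUB r3<-Add1 | r0:3,r1:2,r2:Mul2,r3:Add1,r4:Mul1
c8: stall | r0:3,r1:2,r2:Mul2,r3:Add1,r4:Mul1
c9: CDB Add2=2; issue ADD r0<-Add2 | r0:Add2,r1:2,r2:Mul2,r3:Add1,r4:Mul1
c10: CDB Mul2=12; issue MUL r1<-Mul2 | r0:Add2,r1:Mul2,r2:12,r3:Add1,r4:Mul1
c11: stall | r0:Add2,r1:Mul2,r2:12,r3:Add1,r4:Mul1
c12: stall | r0:Add2,r1:Mul2,r2:12,r3:Add1,r4:Mul1
c13: CDB Add1=8; issue SUB r1<-Add1 | r0:Add2,r1:Add1,r2:12,r3:8,r4:Mul1
c14: CDB Mul1=36; stall | r0:Add2,r1:Add1,r2:12,r3:8,r4:36
c15: stall | r0:Add2,r1:Add1,r2:12,r3:8,r4:36
c16: CDB Add2=10; issue SUB r1<-Add2 | r0:10,r1:Add2,r2:12,r3:8,r4:36
c17: - | r0:10,r1:Add2,r2:12,r3:8,r4:36
c18: - | r0:10,r1:Add2,r2:12,r3:8,r4:36
c19: CDB Add1=26 | r0:10,r1:Add2,r2:12,r3:8,r4:36
c20: CDB Mul2=360 | r0:10,r1:Add2,r2:12,r3:8,r4:36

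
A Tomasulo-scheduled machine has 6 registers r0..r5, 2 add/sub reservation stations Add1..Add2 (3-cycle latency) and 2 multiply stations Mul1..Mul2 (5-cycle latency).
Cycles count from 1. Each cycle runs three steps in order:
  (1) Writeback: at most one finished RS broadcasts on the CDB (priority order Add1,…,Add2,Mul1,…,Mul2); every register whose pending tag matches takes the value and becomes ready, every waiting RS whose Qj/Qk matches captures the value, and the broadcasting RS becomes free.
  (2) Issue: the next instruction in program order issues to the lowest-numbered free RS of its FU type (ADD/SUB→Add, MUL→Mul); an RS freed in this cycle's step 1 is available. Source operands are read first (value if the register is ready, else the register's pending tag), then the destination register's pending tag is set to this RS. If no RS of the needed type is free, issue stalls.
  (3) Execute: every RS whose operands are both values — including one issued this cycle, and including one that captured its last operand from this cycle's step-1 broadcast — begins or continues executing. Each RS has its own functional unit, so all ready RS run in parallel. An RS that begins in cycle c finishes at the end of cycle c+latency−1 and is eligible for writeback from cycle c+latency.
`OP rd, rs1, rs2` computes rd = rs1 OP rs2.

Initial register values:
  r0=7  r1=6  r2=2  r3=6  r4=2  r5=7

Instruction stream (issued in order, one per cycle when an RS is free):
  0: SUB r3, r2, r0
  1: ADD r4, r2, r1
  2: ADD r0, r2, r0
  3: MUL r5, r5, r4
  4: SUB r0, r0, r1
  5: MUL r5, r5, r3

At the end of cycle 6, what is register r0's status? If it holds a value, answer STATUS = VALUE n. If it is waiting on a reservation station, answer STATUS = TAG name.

cycle 1: issue SUB r3<-Add1 // r0:7,r1:6,r2:2,r3:Add1,r4:2,r5:7
cycle 2: issue ADD r4<-Add2 // r0:7,r1:6,r2:2,r3:Add1,r4:Add2,r5:7
cycle 3: stall // r0:7,r1:6,r2:2,r3:Add1,r4:Add2,r5:7
cycle 4: CDB Add1=-5; issue ADD r0<-Add1 // r0:Add1,r1:6,r2:2,r3:-5,r4:Add2,r5:7
cycle 5: CDB Add2=8; issue MUL r5<-Mul1 // r0:Add1,r1:6,r2:2,r3:-5,r4:8,r5:Mul1
cycle 6: issue SUB r0<-Add2 // r0:Add2,r1:6,r2:2,r3:-5,r4:8,r5:Mul1

STATUS = TAG Add2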